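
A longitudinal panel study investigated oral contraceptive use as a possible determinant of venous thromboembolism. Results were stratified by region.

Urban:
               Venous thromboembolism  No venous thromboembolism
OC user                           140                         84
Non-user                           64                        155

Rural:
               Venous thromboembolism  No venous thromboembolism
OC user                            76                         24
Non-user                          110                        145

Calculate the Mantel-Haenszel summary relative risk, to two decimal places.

1.95

RR_MH = Σ(aᵢ·n₀ᵢ/nᵢ) / Σ(cᵢ·n₁ᵢ/nᵢ), with n₁ᵢ = aᵢ+bᵢ (exposed), n₀ᵢ = cᵢ+dᵢ (unexposed), nᵢ = n₁ᵢ+n₀ᵢ.
Stratum 1 (Urban): n₁ = 224, n₀ = 219, n = 443; a·n₀/n = 140·219/443 = 69.2099; c·n₁/n = 64·224/443 = 32.3612
Stratum 2 (Rural): n₁ = 100, n₀ = 255, n = 355; a·n₀/n = 76·255/355 = 54.5915; c·n₁/n = 110·100/355 = 30.9859
RR_MH = (69.2099 + 54.5915) / (32.3612 + 30.9859) = 123.8015 / 63.3471 = 1.95434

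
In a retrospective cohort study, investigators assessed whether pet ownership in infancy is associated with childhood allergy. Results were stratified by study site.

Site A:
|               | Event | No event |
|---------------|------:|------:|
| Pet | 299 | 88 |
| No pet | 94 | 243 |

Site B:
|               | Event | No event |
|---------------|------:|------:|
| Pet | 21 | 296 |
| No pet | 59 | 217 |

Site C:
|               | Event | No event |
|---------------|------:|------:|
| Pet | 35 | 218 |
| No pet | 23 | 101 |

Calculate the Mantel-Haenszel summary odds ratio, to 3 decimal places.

OR_MH = Σ(aᵢdᵢ/nᵢ) / Σ(bᵢcᵢ/nᵢ), where nᵢ is the stratum total.
Stratum 1 (Site A): n = 724; a·d/n = 299·243/724 = 100.3550; b·c/n = 88·94/724 = 11.4254
Stratum 2 (Site B): n = 593; a·d/n = 21·217/593 = 7.6847; b·c/n = 296·59/593 = 29.4503
Stratum 3 (Site C): n = 377; a·d/n = 35·101/377 = 9.3767; b·c/n = 218·23/377 = 13.2997
OR_MH = (100.3550 + 7.6847 + 9.3767) / (11.4254 + 29.4503 + 13.2997) = 117.4163 / 54.1754 = 2.16734

2.167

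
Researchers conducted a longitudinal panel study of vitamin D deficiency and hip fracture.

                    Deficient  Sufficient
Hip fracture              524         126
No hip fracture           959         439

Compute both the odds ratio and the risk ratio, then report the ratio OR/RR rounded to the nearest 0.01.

1.20

Reading the table with exposure as columns: a = 524 (Deficient, case), b = 959 (Deficient, non-case), c = 126 (Sufficient, case), d = 439.
OR = (524·439)/(959·126) = 230036/120834 = 1.90374
Risk in exposed = 524/1483 = 0.35334; risk in unexposed = 126/565 = 0.22301; RR = 1.58441
OR/RR = 1.90374 / 1.58441 = 1.20154
The outcome is not rare, so the OR lies further from 1 than the RR.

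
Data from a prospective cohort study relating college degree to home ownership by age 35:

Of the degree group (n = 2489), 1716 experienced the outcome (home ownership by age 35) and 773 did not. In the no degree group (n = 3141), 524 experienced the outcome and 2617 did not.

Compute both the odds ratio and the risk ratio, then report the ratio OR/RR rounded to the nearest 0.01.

2.68

From the description: a = 1716, b = 773, c = 524, d = 2617.
OR = (1716·2617)/(773·524) = 4490772/405052 = 11.08690
Risk in exposed = 1716/2489 = 0.68943; risk in unexposed = 524/3141 = 0.16683; RR = 4.13265
OR/RR = 11.08690 / 4.13265 = 2.68276
The outcome is not rare, so the OR lies further from 1 than the RR.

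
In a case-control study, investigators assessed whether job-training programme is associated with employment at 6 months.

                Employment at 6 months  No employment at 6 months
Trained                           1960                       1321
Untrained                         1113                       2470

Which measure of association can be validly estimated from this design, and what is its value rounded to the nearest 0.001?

3.293

Cells: a = 1960, b = 1321, c = 1113, d = 2470.
This is a case-control study: participants were sampled on outcome status, so risks in the source population cannot be estimated directly — relative risk is not valid here. The odds ratio is the appropriate measure.
OR = (a·d)/(b·c) = (1960 × 2470) / (1321 × 1113) = 4841200 / 1470273 = 3.29272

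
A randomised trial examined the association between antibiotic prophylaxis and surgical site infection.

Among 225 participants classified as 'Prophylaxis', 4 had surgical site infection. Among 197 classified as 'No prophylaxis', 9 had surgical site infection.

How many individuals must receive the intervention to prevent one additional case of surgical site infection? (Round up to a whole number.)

36

Risk in treated group = 4/225 = 0.01778; risk in control = 9/197 = 0.04569.
Absolute risk reduction = 0.04569 − 0.01778 = 0.02791
NNT = 1 / ARR = 1 / 0.02791 = 35.833 → round up → 36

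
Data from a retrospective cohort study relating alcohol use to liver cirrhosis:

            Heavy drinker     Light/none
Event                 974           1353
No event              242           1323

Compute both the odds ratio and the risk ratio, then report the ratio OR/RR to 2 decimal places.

2.48

Reading the table with exposure as columns: a = 974 (Heavy drinker, case), b = 242 (Heavy drinker, non-case), c = 1353 (Light/none, case), d = 1323.
OR = (974·1323)/(242·1353) = 1288602/327426 = 3.93555
Risk in exposed = 974/1216 = 0.80099; risk in unexposed = 1353/2676 = 0.50561; RR = 1.58421
OR/RR = 3.93555 / 1.58421 = 2.48423
The outcome is not rare, so the OR lies further from 1 than the RR.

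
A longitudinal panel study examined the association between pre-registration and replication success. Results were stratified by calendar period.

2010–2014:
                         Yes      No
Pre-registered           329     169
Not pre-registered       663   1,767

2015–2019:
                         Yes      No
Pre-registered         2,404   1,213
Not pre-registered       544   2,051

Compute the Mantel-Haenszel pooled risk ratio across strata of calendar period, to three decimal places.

2.974

RR_MH = Σ(aᵢ·n₀ᵢ/nᵢ) / Σ(cᵢ·n₁ᵢ/nᵢ), with n₁ᵢ = aᵢ+bᵢ (exposed), n₀ᵢ = cᵢ+dᵢ (unexposed), nᵢ = n₁ᵢ+n₀ᵢ.
Stratum 1 (2010–2014): n₁ = 498, n₀ = 2430, n = 2928; a·n₀/n = 329·2430/2928 = 273.0430; c·n₁/n = 663·498/2928 = 112.7643
Stratum 2 (2015–2019): n₁ = 3617, n₀ = 2595, n = 6212; a·n₀/n = 2404·2595/6212 = 1004.2466; c·n₁/n = 544·3617/6212 = 316.7495
RR_MH = (273.0430 + 1004.2466) / (112.7643 + 316.7495) = 1277.2897 / 429.5139 = 2.97380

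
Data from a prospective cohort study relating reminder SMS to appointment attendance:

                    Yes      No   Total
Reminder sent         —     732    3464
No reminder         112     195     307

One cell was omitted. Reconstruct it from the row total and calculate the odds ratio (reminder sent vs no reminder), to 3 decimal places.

The missing cell is in the exposed row: 3464 − 732 = 2732.
So a = 2732, b = 732, c = 112, d = 195.
OR = (a·d)/(b·c) = (2732 × 195) / (732 × 112) = 532740 / 81984 = 6.49810

6.498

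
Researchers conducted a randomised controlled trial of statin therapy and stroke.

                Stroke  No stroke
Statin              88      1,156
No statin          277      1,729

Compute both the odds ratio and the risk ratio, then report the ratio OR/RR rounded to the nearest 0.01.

0.93

Cells: a = 88, b = 1156, c = 277, d = 1729.
OR = (88·1729)/(1156·277) = 152152/320212 = 0.47516
Risk in exposed = 88/1244 = 0.07074; risk in unexposed = 277/2006 = 0.13809; RR = 0.51229
OR/RR = 0.47516 / 0.51229 = 0.92753
The outcome is not rare, so the OR lies further from 1 than the RR.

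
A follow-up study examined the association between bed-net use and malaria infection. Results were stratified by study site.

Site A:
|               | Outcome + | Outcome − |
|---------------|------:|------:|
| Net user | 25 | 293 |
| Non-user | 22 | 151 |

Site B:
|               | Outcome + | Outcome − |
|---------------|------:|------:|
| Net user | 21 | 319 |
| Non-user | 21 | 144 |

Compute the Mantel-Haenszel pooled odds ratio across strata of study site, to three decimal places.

OR_MH = Σ(aᵢdᵢ/nᵢ) / Σ(bᵢcᵢ/nᵢ), where nᵢ is the stratum total.
Stratum 1 (Site A): n = 491; a·d/n = 25·151/491 = 7.6884; b·c/n = 293·22/491 = 13.1283
Stratum 2 (Site B): n = 505; a·d/n = 21·144/505 = 5.9881; b·c/n = 319·21/505 = 13.2653
OR_MH = (7.6884 + 5.9881) / (13.1283 + 13.2653) = 13.6765 / 26.3937 = 0.51817

0.518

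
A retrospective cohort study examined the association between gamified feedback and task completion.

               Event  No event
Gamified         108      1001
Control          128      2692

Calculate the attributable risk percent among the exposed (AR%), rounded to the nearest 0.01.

Cells: a = 108, b = 1001, c = 128, d = 2692.
Risk in exposed = 108/1109 = 0.09739; risk in unexposed = 128/2820 = 0.04539.
RR = 0.09739/0.04539 = 2.14551
AR% = (RR − 1)/RR × 100 = (2.14551 − 1)/2.14551 × 100 = 53.3911%

53.39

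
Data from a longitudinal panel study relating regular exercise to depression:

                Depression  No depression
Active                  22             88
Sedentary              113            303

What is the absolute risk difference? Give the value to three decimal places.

Cells: a = 22, b = 88, c = 113, d = 303.
Risk in exposed = 22/110 = 0.200000; risk in unexposed = 113/416 = 0.271635.
Risk difference = 0.200000 − 0.271635 = -0.071635

-0.072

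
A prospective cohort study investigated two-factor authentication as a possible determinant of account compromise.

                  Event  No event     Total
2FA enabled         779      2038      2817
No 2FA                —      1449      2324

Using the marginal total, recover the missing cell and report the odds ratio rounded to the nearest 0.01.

0.63

The missing cell is in the unexposed row: 2324 − 1449 = 875.
So a = 779, b = 2038, c = 875, d = 1449.
OR = (a·d)/(b·c) = (779 × 1449) / (2038 × 875) = 1128771 / 1783250 = 0.63299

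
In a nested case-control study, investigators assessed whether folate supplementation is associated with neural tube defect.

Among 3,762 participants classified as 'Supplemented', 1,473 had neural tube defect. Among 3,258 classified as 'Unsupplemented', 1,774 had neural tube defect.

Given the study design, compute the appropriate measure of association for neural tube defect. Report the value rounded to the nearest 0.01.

From the description: a = 1473, b = 2289, c = 1774, d = 1484.
This is a nested case-control study: participants were sampled on outcome status, so risks in the source population cannot be estimated directly — relative risk is not valid here. The odds ratio is the appropriate measure.
OR = (a·d)/(b·c) = (1473 × 1484) / (2289 × 1774) = 2185932 / 4060686 = 0.53832

0.54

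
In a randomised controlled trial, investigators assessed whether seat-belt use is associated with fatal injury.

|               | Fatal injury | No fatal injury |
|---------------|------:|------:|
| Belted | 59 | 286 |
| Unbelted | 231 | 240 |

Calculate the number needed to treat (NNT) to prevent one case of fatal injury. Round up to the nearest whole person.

4

Risk in treated group = 59/345 = 0.17101; risk in control = 231/471 = 0.49045.
Absolute risk reduction = 0.49045 − 0.17101 = 0.31943
NNT = 1 / ARR = 1 / 0.31943 = 3.131 → round up → 4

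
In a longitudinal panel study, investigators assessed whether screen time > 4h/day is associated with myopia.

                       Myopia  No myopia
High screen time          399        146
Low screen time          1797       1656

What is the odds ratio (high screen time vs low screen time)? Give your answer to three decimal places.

Cells: a = 399, b = 146, c = 1797, d = 1656.
OR = (a·d)/(b·c) = (399 × 1656) / (146 × 1797) = 660744 / 262362 = 2.51844
The odds of myopia are about 2.52 times as high in the high screen time group.

2.518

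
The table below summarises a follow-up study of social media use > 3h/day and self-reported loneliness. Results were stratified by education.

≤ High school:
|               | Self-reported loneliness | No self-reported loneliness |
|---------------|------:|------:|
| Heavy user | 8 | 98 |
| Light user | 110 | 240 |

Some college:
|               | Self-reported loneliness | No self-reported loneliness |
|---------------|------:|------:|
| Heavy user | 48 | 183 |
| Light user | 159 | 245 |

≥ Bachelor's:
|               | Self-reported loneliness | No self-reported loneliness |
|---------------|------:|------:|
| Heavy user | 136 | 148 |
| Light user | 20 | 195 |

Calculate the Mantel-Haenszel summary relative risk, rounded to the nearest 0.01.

RR_MH = Σ(aᵢ·n₀ᵢ/nᵢ) / Σ(cᵢ·n₁ᵢ/nᵢ), with n₁ᵢ = aᵢ+bᵢ (exposed), n₀ᵢ = cᵢ+dᵢ (unexposed), nᵢ = n₁ᵢ+n₀ᵢ.
Stratum 1 (≤ High school): n₁ = 106, n₀ = 350, n = 456; a·n₀/n = 8·350/456 = 6.1404; c·n₁/n = 110·106/456 = 25.5702
Stratum 2 (Some college): n₁ = 231, n₀ = 404, n = 635; a·n₀/n = 48·404/635 = 30.5386; c·n₁/n = 159·231/635 = 57.8409
Stratum 3 (≥ Bachelor's): n₁ = 284, n₀ = 215, n = 499; a·n₀/n = 136·215/499 = 58.5972; c·n₁/n = 20·284/499 = 11.3828
RR_MH = (6.1404 + 30.5386 + 58.5972) / (25.5702 + 57.8409 + 11.3828) = 95.2761 / 94.7939 = 1.00509

1.01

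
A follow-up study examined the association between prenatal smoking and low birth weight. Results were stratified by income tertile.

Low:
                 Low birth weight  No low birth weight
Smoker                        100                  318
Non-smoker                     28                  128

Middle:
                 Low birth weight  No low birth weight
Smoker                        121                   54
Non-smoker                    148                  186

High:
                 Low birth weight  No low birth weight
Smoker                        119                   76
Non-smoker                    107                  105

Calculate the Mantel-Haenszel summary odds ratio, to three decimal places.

OR_MH = Σ(aᵢdᵢ/nᵢ) / Σ(bᵢcᵢ/nᵢ), where nᵢ is the stratum total.
Stratum 1 (Low): n = 574; a·d/n = 100·128/574 = 22.2997; b·c/n = 318·28/574 = 15.5122
Stratum 2 (Middle): n = 509; a·d/n = 121·186/509 = 44.2161; b·c/n = 54·148/509 = 15.7014
Stratum 3 (High): n = 407; a·d/n = 119·105/407 = 30.7002; b·c/n = 76·107/407 = 19.9803
OR_MH = (22.2997 + 44.2161 + 30.7002) / (15.5122 + 15.7014 + 19.9803) = 97.2160 / 51.1939 = 1.89898

1.899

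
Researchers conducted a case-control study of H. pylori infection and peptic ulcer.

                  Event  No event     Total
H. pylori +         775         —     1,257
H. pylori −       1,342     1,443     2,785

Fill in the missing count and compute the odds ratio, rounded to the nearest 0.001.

The missing cell is in the exposed row: 1257 − 775 = 482.
So a = 775, b = 482, c = 1342, d = 1443.
OR = (a·d)/(b·c) = (775 × 1443) / (482 × 1342) = 1118325 / 646844 = 1.72889

1.729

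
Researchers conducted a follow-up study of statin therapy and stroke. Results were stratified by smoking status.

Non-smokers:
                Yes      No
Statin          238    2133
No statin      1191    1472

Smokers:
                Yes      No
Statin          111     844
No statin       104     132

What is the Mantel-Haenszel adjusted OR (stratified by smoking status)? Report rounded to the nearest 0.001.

OR_MH = Σ(aᵢdᵢ/nᵢ) / Σ(bᵢcᵢ/nᵢ), where nᵢ is the stratum total.
Stratum 1 (Non-smokers): n = 5034; a·d/n = 238·1472/5034 = 69.5940; b·c/n = 2133·1191/5034 = 504.6490
Stratum 2 (Smokers): n = 1191; a·d/n = 111·132/1191 = 12.3023; b·c/n = 844·104/1191 = 73.6994
OR_MH = (69.5940 + 12.3023) / (504.6490 + 73.6994) = 81.8962 / 578.3484 = 0.14160

0.142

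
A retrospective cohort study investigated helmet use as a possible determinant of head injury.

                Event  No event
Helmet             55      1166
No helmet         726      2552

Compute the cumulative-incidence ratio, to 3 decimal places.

0.203

Cells: a = 55, b = 1166, c = 726, d = 2552.
Risk in exposed = 55/1221 = 0.04505; risk in unexposed = 726/3278 = 0.22148.
RR = 0.04505 / 0.22148 = 0.20339
The risk is 80% lower among the exposed than among the unexposed.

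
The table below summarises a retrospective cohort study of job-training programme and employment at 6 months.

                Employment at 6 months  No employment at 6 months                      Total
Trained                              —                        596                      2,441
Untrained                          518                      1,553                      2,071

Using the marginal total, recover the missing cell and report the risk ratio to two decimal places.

3.02

The missing cell is in the exposed row: 2441 − 596 = 1845.
So a = 1845, b = 596, c = 518, d = 1553.
RR = [a/(a+b)] / [c/(c+d)] = (1845/2441) / (518/2071) = 0.75584/0.25012 = 3.02189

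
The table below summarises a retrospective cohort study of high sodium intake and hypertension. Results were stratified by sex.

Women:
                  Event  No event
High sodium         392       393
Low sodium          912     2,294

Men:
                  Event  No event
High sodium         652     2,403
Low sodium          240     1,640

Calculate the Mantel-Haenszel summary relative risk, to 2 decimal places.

RR_MH = Σ(aᵢ·n₀ᵢ/nᵢ) / Σ(cᵢ·n₁ᵢ/nᵢ), with n₁ᵢ = aᵢ+bᵢ (exposed), n₀ᵢ = cᵢ+dᵢ (unexposed), nᵢ = n₁ᵢ+n₀ᵢ.
Stratum 1 (Women): n₁ = 785, n₀ = 3206, n = 3991; a·n₀/n = 392·3206/3991 = 314.8965; c·n₁/n = 912·785/3991 = 179.3836
Stratum 2 (Men): n₁ = 3055, n₀ = 1880, n = 4935; a·n₀/n = 652·1880/4935 = 248.3810; c·n₁/n = 240·3055/4935 = 148.5714
RR_MH = (314.8965 + 248.3810) / (179.3836 + 148.5714) = 563.2775 / 327.9550 = 1.71754

1.72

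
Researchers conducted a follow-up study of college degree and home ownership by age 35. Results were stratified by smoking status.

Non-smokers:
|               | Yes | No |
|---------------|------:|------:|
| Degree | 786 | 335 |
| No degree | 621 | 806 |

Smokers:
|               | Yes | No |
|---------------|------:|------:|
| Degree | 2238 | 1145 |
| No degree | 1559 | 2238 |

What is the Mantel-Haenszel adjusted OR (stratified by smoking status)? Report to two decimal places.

OR_MH = Σ(aᵢdᵢ/nᵢ) / Σ(bᵢcᵢ/nᵢ), where nᵢ is the stratum total.
Stratum 1 (Non-smokers): n = 2548; a·d/n = 786·806/2548 = 248.6327; b·c/n = 335·621/2548 = 81.6464
Stratum 2 (Smokers): n = 7180; a·d/n = 2238·2238/7180 = 697.5827; b·c/n = 1145·1559/7180 = 248.6149
OR_MH = (248.6327 + 697.5827) / (81.6464 + 248.6149) = 946.2154 / 330.2613 = 2.86505

2.87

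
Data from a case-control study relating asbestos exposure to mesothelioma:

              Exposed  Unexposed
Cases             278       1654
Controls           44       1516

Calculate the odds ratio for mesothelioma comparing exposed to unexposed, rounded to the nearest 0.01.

Reading the table with exposure as columns: a = 278 (Exposed, case), b = 44 (Exposed, non-case), c = 1654 (Unexposed, case), d = 1516.
OR = (a·d)/(b·c) = (278 × 1516) / (44 × 1654) = 421448 / 72776 = 5.79103
The odds of mesothelioma are about 5.79 times as high in the exposed group.

5.79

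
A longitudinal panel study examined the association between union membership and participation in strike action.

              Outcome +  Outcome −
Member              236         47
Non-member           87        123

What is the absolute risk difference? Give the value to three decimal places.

0.420

Cells: a = 236, b = 47, c = 87, d = 123.
Risk in exposed = 236/283 = 0.833922; risk in unexposed = 87/210 = 0.414286.
Risk difference = 0.833922 − 0.414286 = 0.419637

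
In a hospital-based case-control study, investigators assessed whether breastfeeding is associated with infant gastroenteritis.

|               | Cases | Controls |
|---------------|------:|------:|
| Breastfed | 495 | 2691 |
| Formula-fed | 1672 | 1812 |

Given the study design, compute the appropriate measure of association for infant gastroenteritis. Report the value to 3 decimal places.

Cells: a = 495, b = 2691, c = 1672, d = 1812.
This is a hospital-based case-control study: participants were sampled on outcome status, so risks in the source population cannot be estimated directly — relative risk is not valid here. The odds ratio is the appropriate measure.
OR = (a·d)/(b·c) = (495 × 1812) / (2691 × 1672) = 896940 / 4499352 = 0.19935

0.199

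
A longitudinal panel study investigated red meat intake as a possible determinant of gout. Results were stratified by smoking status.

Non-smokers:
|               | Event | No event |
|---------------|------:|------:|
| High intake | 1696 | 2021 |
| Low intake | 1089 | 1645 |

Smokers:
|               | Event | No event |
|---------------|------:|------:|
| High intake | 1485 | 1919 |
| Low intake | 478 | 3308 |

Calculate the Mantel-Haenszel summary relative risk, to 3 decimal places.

1.758

RR_MH = Σ(aᵢ·n₀ᵢ/nᵢ) / Σ(cᵢ·n₁ᵢ/nᵢ), with n₁ᵢ = aᵢ+bᵢ (exposed), n₀ᵢ = cᵢ+dᵢ (unexposed), nᵢ = n₁ᵢ+n₀ᵢ.
Stratum 1 (Non-smokers): n₁ = 3717, n₀ = 2734, n = 6451; a·n₀/n = 1696·2734/6451 = 718.7822; c·n₁/n = 1089·3717/6451 = 627.4706
Stratum 2 (Smokers): n₁ = 3404, n₀ = 3786, n = 7190; a·n₀/n = 1485·3786/7190 = 781.9485; c·n₁/n = 478·3404/7190 = 226.3021
RR_MH = (718.7822 + 781.9485) / (627.4706 + 226.3021) = 1500.7307 / 853.7727 = 1.75776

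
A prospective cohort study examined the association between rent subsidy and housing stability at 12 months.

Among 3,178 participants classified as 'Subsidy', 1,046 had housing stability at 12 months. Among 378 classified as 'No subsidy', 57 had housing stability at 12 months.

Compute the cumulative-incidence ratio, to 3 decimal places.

From the description: a = 1046, b = 2132, c = 57, d = 321.
Risk in exposed = 1046/3178 = 0.32914; risk in unexposed = 57/378 = 0.15079.
RR = 0.32914 / 0.15079 = 2.18270
The risk among the exposed is 2.18 times that among the unexposed.

2.183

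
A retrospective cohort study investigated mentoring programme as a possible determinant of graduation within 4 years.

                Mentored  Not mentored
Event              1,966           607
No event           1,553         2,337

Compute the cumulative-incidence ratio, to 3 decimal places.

Reading the table with exposure as columns: a = 1966 (Mentored, case), b = 1553 (Mentored, non-case), c = 607 (Not mentored, case), d = 2337.
Risk in exposed = 1966/3519 = 0.55868; risk in unexposed = 607/2944 = 0.20618.
RR = 0.55868 / 0.20618 = 2.70965
The risk among the exposed is 2.71 times that among the unexposed.

2.710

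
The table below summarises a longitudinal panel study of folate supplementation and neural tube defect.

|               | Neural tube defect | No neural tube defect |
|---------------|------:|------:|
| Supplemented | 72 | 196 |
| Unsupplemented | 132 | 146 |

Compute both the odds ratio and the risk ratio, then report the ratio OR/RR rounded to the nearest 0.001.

Cells: a = 72, b = 196, c = 132, d = 146.
OR = (72·146)/(196·132) = 10512/25872 = 0.40631
Risk in exposed = 72/268 = 0.26866; risk in unexposed = 132/278 = 0.47482; RR = 0.56581
OR/RR = 0.40631 / 0.56581 = 0.71810
The outcome is not rare, so the OR lies further from 1 than the RR.

0.718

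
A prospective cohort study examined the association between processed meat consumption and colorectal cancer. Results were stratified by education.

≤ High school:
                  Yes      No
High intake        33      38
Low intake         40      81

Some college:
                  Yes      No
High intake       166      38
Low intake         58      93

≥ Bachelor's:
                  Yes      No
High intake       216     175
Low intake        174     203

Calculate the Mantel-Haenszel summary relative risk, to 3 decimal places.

RR_MH = Σ(aᵢ·n₀ᵢ/nᵢ) / Σ(cᵢ·n₁ᵢ/nᵢ), with n₁ᵢ = aᵢ+bᵢ (exposed), n₀ᵢ = cᵢ+dᵢ (unexposed), nᵢ = n₁ᵢ+n₀ᵢ.
Stratum 1 (≤ High school): n₁ = 71, n₀ = 121, n = 192; a·n₀/n = 33·121/192 = 20.7969; c·n₁/n = 40·71/192 = 14.7917
Stratum 2 (Some college): n₁ = 204, n₀ = 151, n = 355; a·n₀/n = 166·151/355 = 70.6085; c·n₁/n = 58·204/355 = 33.3296
Stratum 3 (≥ Bachelor's): n₁ = 391, n₀ = 377, n = 768; a·n₀/n = 216·377/768 = 106.0312; c·n₁/n = 174·391/768 = 88.5859
RR_MH = (20.7969 + 70.6085 + 106.0312) / (14.7917 + 33.3296 + 88.5859) = 197.4366 / 136.7072 = 1.44423

1.444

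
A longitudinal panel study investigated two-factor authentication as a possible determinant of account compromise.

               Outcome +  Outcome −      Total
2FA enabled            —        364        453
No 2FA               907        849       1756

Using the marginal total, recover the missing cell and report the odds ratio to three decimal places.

0.229

The missing cell is in the exposed row: 453 − 364 = 89.
So a = 89, b = 364, c = 907, d = 849.
OR = (a·d)/(b·c) = (89 × 849) / (364 × 907) = 75561 / 330148 = 0.22887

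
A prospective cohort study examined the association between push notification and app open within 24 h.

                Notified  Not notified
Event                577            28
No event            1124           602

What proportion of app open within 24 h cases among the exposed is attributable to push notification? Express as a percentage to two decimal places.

Reading the table with exposure as columns: a = 577 (Notified, case), b = 1124 (Notified, non-case), c = 28 (Not notified, case), d = 602.
Risk in exposed = 577/1701 = 0.33921; risk in unexposed = 28/630 = 0.04444.
RR = 0.33921/0.04444 = 7.63228
AR% = (RR − 1)/RR × 100 = (7.63228 − 1)/7.63228 × 100 = 86.8977%

86.90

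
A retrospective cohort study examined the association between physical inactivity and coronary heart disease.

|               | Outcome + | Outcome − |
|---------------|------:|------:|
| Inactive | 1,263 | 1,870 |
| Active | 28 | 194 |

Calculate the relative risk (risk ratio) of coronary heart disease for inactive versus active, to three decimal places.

3.196

Cells: a = 1263, b = 1870, c = 28, d = 194.
Risk in exposed = 1263/3133 = 0.40313; risk in unexposed = 28/222 = 0.12613.
RR = 0.40313 / 0.12613 = 3.19623
The risk among the exposed is 3.20 times that among the unexposed.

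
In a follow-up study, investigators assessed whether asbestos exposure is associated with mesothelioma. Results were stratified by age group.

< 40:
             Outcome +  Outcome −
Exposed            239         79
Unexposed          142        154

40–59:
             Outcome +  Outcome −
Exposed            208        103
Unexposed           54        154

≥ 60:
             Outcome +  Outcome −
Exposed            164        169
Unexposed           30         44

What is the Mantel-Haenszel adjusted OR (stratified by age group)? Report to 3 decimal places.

OR_MH = Σ(aᵢdᵢ/nᵢ) / Σ(bᵢcᵢ/nᵢ), where nᵢ is the stratum total.
Stratum 1 (< 40): n = 614; a·d/n = 239·154/614 = 59.9446; b·c/n = 79·142/614 = 18.2704
Stratum 2 (40–59): n = 519; a·d/n = 208·154/519 = 61.7187; b·c/n = 103·54/519 = 10.7168
Stratum 3 (≥ 60): n = 407; a·d/n = 164·44/407 = 17.7297; b·c/n = 169·30/407 = 12.4570
OR_MH = (59.9446 + 61.7187 + 17.7297) / (18.2704 + 10.7168 + 12.4570) = 139.3930 / 41.4441 = 3.36340

3.363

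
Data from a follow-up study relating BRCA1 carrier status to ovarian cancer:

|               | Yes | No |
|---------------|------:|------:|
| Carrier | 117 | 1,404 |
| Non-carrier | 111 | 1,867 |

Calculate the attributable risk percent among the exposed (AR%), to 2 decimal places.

Cells: a = 117, b = 1404, c = 111, d = 1867.
Risk in exposed = 117/1521 = 0.07692; risk in unexposed = 111/1978 = 0.05612.
RR = 0.07692/0.05612 = 1.37076
AR% = (RR − 1)/RR × 100 = (1.37076 − 1)/1.37076 × 100 = 27.0475%

27.05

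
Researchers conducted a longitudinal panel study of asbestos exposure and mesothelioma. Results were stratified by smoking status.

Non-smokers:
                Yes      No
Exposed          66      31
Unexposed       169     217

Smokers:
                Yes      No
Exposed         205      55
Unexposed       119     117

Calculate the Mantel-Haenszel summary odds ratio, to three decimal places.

OR_MH = Σ(aᵢdᵢ/nᵢ) / Σ(bᵢcᵢ/nᵢ), where nᵢ is the stratum total.
Stratum 1 (Non-smokers): n = 483; a·d/n = 66·217/483 = 29.6522; b·c/n = 31·169/483 = 10.8468
Stratum 2 (Smokers): n = 496; a·d/n = 205·117/496 = 48.3569; b·c/n = 55·119/496 = 13.1956
OR_MH = (29.6522 + 48.3569) / (10.8468 + 13.1956) = 78.0090 / 24.0424 = 3.24465

3.245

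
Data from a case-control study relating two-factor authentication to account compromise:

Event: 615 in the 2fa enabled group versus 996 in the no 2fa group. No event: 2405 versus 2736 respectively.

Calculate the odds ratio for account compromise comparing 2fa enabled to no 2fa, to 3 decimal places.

0.702

From the description: a = 615, b = 2405, c = 996, d = 2736.
OR = (a·d)/(b·c) = (615 × 2736) / (2405 × 996) = 1682640 / 2395380 = 0.70245
Exposure is associated with lower odds of account compromise (OR = 0.70 < 1).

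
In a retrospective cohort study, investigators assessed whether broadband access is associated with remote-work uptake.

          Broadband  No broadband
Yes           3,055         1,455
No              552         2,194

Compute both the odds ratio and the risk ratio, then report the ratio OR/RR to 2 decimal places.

3.93

Reading the table with exposure as columns: a = 3055 (Broadband, case), b = 552 (Broadband, non-case), c = 1455 (No broadband, case), d = 2194.
OR = (3055·2194)/(552·1455) = 6702670/803160 = 8.34537
Risk in exposed = 3055/3607 = 0.84696; risk in unexposed = 1455/3649 = 0.39874; RR = 2.12410
OR/RR = 8.34537 / 2.12410 = 3.92889
The outcome is not rare, so the OR lies further from 1 than the RR.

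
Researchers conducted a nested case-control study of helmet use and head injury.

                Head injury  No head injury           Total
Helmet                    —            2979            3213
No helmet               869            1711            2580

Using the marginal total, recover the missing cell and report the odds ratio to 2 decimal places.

0.15

The missing cell is in the exposed row: 3213 − 2979 = 234.
So a = 234, b = 2979, c = 869, d = 1711.
OR = (a·d)/(b·c) = (234 × 1711) / (2979 × 869) = 400374 / 2588751 = 0.15466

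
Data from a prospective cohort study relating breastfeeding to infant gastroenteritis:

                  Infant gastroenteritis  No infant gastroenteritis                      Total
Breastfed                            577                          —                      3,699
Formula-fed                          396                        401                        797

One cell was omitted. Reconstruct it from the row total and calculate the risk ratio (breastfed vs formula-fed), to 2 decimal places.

The missing cell is in the exposed row: 3699 − 577 = 3122.
So a = 577, b = 3122, c = 396, d = 401.
RR = [a/(a+b)] / [c/(c+d)] = (577/3699) / (396/797) = 0.15599/0.49686 = 0.31395

0.31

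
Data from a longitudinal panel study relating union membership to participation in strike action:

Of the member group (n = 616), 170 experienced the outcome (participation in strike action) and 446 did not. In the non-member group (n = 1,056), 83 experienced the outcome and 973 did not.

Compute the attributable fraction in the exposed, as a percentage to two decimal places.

From the description: a = 170, b = 446, c = 83, d = 973.
Risk in exposed = 170/616 = 0.27597; risk in unexposed = 83/1056 = 0.07860.
RR = 0.27597/0.07860 = 3.51119
AR% = (RR − 1)/RR × 100 = (3.51119 − 1)/3.51119 × 100 = 71.5196%

71.52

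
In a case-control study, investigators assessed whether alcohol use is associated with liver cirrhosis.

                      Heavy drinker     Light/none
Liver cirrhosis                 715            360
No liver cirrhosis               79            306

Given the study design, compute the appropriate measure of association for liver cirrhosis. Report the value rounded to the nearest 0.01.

Reading the table with exposure as columns: a = 715 (Heavy drinker, case), b = 79 (Heavy drinker, non-case), c = 360 (Light/none, case), d = 306.
This is a case-control study: participants were sampled on outcome status, so risks in the source population cannot be estimated directly — relative risk is not valid here. The odds ratio is the appropriate measure.
OR = (a·d)/(b·c) = (715 × 306) / (79 × 360) = 218790 / 28440 = 7.69304

7.69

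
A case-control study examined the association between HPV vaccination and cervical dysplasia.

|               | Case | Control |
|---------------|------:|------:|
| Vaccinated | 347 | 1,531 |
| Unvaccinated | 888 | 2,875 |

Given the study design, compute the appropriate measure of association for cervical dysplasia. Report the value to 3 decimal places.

Cells: a = 347, b = 1531, c = 888, d = 2875.
This is a case-control study: participants were sampled on outcome status, so risks in the source population cannot be estimated directly — relative risk is not valid here. The odds ratio is the appropriate measure.
OR = (a·d)/(b·c) = (347 × 2875) / (1531 × 888) = 997625 / 1359528 = 0.73380

0.734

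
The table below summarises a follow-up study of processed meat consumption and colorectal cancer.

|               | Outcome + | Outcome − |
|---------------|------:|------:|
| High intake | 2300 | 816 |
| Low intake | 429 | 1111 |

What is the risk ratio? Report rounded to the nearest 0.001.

2.650

Cells: a = 2300, b = 816, c = 429, d = 1111.
Risk in exposed = 2300/3116 = 0.73813; risk in unexposed = 429/1540 = 0.27857.
RR = 0.73813 / 0.27857 = 2.64968
The risk among the exposed is 2.65 times that among the unexposed.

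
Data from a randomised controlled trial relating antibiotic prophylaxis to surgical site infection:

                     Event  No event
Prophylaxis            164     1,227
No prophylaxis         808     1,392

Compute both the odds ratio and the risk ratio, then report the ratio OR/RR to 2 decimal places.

Cells: a = 164, b = 1227, c = 808, d = 1392.
OR = (164·1392)/(1227·808) = 228288/991416 = 0.23026
Risk in exposed = 164/1391 = 0.11790; risk in unexposed = 808/2200 = 0.36727; RR = 0.32102
OR/RR = 0.23026 / 0.32102 = 0.71730
The outcome is not rare, so the OR lies further from 1 than the RR.

0.72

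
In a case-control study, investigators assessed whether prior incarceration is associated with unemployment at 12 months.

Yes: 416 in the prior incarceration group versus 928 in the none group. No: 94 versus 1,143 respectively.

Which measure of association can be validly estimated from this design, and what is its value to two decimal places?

From the description: a = 416, b = 94, c = 928, d = 1143.
This is a case-control study: participants were sampled on outcome status, so risks in the source population cannot be estimated directly — relative risk is not valid here. The odds ratio is the appropriate measure.
OR = (a·d)/(b·c) = (416 × 1143) / (94 × 928) = 475488 / 87232 = 5.45084

5.45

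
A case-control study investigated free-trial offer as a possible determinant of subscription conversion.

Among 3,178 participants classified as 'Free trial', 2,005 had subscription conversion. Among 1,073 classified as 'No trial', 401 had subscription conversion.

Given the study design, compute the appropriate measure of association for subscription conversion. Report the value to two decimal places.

2.86

From the description: a = 2005, b = 1173, c = 401, d = 672.
This is a case-control study: participants were sampled on outcome status, so risks in the source population cannot be estimated directly — relative risk is not valid here. The odds ratio is the appropriate measure.
OR = (a·d)/(b·c) = (2005 × 672) / (1173 × 401) = 1347360 / 470373 = 2.86445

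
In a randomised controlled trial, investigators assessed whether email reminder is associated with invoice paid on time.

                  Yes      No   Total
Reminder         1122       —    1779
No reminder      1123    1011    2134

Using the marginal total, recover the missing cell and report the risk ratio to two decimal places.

The missing cell is in the exposed row: 1779 − 1122 = 657.
So a = 1122, b = 657, c = 1123, d = 1011.
RR = [a/(a+b)] / [c/(c+d)] = (1122/1779) / (1123/2134) = 0.63069/0.52624 = 1.19848

1.20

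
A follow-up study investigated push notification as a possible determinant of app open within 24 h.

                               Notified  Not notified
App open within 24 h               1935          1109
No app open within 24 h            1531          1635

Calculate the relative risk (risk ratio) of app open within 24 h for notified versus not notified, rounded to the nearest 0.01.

1.38

Reading the table with exposure as columns: a = 1935 (Notified, case), b = 1531 (Notified, non-case), c = 1109 (Not notified, case), d = 1635.
Risk in exposed = 1935/3466 = 0.55828; risk in unexposed = 1109/2744 = 0.40415.
RR = 0.55828 / 0.40415 = 1.38135
The risk among the exposed is 1.38 times that among the unexposed.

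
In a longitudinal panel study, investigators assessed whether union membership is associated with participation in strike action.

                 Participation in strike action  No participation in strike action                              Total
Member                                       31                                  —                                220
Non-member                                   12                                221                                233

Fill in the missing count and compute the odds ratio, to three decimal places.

The missing cell is in the exposed row: 220 − 31 = 189.
So a = 31, b = 189, c = 12, d = 221.
OR = (a·d)/(b·c) = (31 × 221) / (189 × 12) = 6851 / 2268 = 3.02072

3.021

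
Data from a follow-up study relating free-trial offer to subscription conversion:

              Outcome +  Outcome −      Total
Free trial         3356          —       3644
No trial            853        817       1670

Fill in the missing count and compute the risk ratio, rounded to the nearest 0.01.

1.80

The missing cell is in the exposed row: 3644 − 3356 = 288.
So a = 3356, b = 288, c = 853, d = 817.
RR = [a/(a+b)] / [c/(c+d)] = (3356/3644) / (853/1670) = 0.92097/0.51078 = 1.80306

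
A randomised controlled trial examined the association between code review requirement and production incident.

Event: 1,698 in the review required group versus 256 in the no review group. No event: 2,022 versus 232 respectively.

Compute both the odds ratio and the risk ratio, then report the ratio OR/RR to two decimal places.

0.87

From the description: a = 1698, b = 2022, c = 256, d = 232.
OR = (1698·232)/(2022·256) = 393936/517632 = 0.76103
Risk in exposed = 1698/3720 = 0.45645; risk in unexposed = 256/488 = 0.52459; RR = 0.87011
OR/RR = 0.76103 / 0.87011 = 0.87464
The outcome is not rare, so the OR lies further from 1 than the RR.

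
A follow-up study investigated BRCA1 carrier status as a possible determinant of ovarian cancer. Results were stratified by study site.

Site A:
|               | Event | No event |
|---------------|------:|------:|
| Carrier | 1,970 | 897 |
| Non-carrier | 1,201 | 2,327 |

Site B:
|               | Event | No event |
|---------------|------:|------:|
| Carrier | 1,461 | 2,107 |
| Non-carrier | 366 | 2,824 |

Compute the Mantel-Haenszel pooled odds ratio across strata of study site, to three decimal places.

OR_MH = Σ(aᵢdᵢ/nᵢ) / Σ(bᵢcᵢ/nᵢ), where nᵢ is the stratum total.
Stratum 1 (Site A): n = 6395; a·d/n = 1970·2327/6395 = 716.8397; b·c/n = 897·1201/6395 = 168.4593
Stratum 2 (Site B): n = 6758; a·d/n = 1461·2824/6758 = 610.5155; b·c/n = 2107·366/6758 = 114.1110
OR_MH = (716.8397 + 610.5155) / (168.4593 + 114.1110) = 1327.3553 / 282.5702 = 4.69743

4.697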